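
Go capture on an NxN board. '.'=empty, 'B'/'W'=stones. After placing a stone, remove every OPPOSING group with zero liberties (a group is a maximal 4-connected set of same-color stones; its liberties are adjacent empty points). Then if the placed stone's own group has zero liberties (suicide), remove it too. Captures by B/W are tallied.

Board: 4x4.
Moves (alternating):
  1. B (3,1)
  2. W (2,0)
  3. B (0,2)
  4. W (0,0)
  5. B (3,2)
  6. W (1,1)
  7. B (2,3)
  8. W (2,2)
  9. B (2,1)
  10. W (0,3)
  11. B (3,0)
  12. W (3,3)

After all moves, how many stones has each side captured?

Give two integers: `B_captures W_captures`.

Move 1: B@(3,1) -> caps B=0 W=0
Move 2: W@(2,0) -> caps B=0 W=0
Move 3: B@(0,2) -> caps B=0 W=0
Move 4: W@(0,0) -> caps B=0 W=0
Move 5: B@(3,2) -> caps B=0 W=0
Move 6: W@(1,1) -> caps B=0 W=0
Move 7: B@(2,3) -> caps B=0 W=0
Move 8: W@(2,2) -> caps B=0 W=0
Move 9: B@(2,1) -> caps B=0 W=0
Move 10: W@(0,3) -> caps B=0 W=0
Move 11: B@(3,0) -> caps B=0 W=0
Move 12: W@(3,3) -> caps B=0 W=4

Answer: 0 4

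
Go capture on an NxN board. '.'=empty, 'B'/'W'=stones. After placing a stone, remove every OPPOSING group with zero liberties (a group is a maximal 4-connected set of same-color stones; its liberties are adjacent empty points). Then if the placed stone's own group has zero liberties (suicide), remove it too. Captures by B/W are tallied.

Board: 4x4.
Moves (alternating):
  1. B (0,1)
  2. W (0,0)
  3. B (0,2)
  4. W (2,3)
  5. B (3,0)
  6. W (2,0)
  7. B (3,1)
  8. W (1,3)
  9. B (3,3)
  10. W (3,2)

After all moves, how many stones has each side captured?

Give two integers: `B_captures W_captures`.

Answer: 0 1

Derivation:
Move 1: B@(0,1) -> caps B=0 W=0
Move 2: W@(0,0) -> caps B=0 W=0
Move 3: B@(0,2) -> caps B=0 W=0
Move 4: W@(2,3) -> caps B=0 W=0
Move 5: B@(3,0) -> caps B=0 W=0
Move 6: W@(2,0) -> caps B=0 W=0
Move 7: B@(3,1) -> caps B=0 W=0
Move 8: W@(1,3) -> caps B=0 W=0
Move 9: B@(3,3) -> caps B=0 W=0
Move 10: W@(3,2) -> caps B=0 W=1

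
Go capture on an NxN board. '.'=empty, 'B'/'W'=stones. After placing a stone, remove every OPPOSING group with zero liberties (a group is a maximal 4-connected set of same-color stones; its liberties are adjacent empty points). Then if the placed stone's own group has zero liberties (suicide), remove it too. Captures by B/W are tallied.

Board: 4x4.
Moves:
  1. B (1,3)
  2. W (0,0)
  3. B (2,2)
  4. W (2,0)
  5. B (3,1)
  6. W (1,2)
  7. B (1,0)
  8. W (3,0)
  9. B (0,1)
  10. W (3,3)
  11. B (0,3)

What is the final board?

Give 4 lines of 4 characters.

Answer: .B.B
B.WB
W.B.
WB.W

Derivation:
Move 1: B@(1,3) -> caps B=0 W=0
Move 2: W@(0,0) -> caps B=0 W=0
Move 3: B@(2,2) -> caps B=0 W=0
Move 4: W@(2,0) -> caps B=0 W=0
Move 5: B@(3,1) -> caps B=0 W=0
Move 6: W@(1,2) -> caps B=0 W=0
Move 7: B@(1,0) -> caps B=0 W=0
Move 8: W@(3,0) -> caps B=0 W=0
Move 9: B@(0,1) -> caps B=1 W=0
Move 10: W@(3,3) -> caps B=1 W=0
Move 11: B@(0,3) -> caps B=1 W=0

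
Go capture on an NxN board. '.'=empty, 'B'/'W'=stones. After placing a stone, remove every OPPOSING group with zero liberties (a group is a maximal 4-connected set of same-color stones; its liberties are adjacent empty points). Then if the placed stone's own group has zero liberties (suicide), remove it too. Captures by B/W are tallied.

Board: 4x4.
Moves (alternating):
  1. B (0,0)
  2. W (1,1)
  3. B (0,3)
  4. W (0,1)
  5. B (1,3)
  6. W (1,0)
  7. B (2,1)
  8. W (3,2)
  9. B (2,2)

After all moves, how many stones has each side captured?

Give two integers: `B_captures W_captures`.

Move 1: B@(0,0) -> caps B=0 W=0
Move 2: W@(1,1) -> caps B=0 W=0
Move 3: B@(0,3) -> caps B=0 W=0
Move 4: W@(0,1) -> caps B=0 W=0
Move 5: B@(1,3) -> caps B=0 W=0
Move 6: W@(1,0) -> caps B=0 W=1
Move 7: B@(2,1) -> caps B=0 W=1
Move 8: W@(3,2) -> caps B=0 W=1
Move 9: B@(2,2) -> caps B=0 W=1

Answer: 0 1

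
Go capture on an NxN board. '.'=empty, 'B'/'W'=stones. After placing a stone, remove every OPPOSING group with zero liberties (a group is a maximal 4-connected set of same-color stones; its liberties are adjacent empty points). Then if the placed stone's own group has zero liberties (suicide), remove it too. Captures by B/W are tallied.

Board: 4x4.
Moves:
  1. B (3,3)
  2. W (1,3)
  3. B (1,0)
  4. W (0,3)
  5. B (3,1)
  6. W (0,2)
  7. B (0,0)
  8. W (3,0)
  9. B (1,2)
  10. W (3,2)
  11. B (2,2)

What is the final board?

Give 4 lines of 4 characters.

Move 1: B@(3,3) -> caps B=0 W=0
Move 2: W@(1,3) -> caps B=0 W=0
Move 3: B@(1,0) -> caps B=0 W=0
Move 4: W@(0,3) -> caps B=0 W=0
Move 5: B@(3,1) -> caps B=0 W=0
Move 6: W@(0,2) -> caps B=0 W=0
Move 7: B@(0,0) -> caps B=0 W=0
Move 8: W@(3,0) -> caps B=0 W=0
Move 9: B@(1,2) -> caps B=0 W=0
Move 10: W@(3,2) -> caps B=0 W=0
Move 11: B@(2,2) -> caps B=1 W=0

Answer: B.WW
B.BW
..B.
WB.B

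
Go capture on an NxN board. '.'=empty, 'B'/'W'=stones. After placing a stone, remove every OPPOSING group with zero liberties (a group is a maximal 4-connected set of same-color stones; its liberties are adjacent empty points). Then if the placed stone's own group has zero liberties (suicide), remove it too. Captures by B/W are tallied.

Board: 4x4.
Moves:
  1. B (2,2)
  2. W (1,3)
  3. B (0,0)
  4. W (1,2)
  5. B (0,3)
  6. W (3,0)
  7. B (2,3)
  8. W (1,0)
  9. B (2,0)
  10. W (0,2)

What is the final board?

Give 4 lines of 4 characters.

Move 1: B@(2,2) -> caps B=0 W=0
Move 2: W@(1,3) -> caps B=0 W=0
Move 3: B@(0,0) -> caps B=0 W=0
Move 4: W@(1,2) -> caps B=0 W=0
Move 5: B@(0,3) -> caps B=0 W=0
Move 6: W@(3,0) -> caps B=0 W=0
Move 7: B@(2,3) -> caps B=0 W=0
Move 8: W@(1,0) -> caps B=0 W=0
Move 9: B@(2,0) -> caps B=0 W=0
Move 10: W@(0,2) -> caps B=0 W=1

Answer: B.W.
W.WW
B.BB
W...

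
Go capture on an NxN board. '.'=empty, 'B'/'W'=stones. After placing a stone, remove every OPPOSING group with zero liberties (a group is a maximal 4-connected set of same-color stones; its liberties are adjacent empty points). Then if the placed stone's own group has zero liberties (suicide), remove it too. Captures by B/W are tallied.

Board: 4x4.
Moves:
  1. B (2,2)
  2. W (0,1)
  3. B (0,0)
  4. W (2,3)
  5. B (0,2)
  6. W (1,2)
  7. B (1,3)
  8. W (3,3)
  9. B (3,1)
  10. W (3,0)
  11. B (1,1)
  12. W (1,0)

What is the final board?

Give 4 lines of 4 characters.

Answer: B.B.
WB.B
..BW
WB.W

Derivation:
Move 1: B@(2,2) -> caps B=0 W=0
Move 2: W@(0,1) -> caps B=0 W=0
Move 3: B@(0,0) -> caps B=0 W=0
Move 4: W@(2,3) -> caps B=0 W=0
Move 5: B@(0,2) -> caps B=0 W=0
Move 6: W@(1,2) -> caps B=0 W=0
Move 7: B@(1,3) -> caps B=0 W=0
Move 8: W@(3,3) -> caps B=0 W=0
Move 9: B@(3,1) -> caps B=0 W=0
Move 10: W@(3,0) -> caps B=0 W=0
Move 11: B@(1,1) -> caps B=2 W=0
Move 12: W@(1,0) -> caps B=2 W=0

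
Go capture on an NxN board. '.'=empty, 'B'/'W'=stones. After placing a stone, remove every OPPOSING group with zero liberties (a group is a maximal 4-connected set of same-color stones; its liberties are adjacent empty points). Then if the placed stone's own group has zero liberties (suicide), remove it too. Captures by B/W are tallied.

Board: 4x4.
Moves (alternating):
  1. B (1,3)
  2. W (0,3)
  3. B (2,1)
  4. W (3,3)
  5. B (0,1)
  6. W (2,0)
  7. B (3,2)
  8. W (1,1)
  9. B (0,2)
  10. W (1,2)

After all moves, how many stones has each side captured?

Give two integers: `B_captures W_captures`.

Answer: 1 0

Derivation:
Move 1: B@(1,3) -> caps B=0 W=0
Move 2: W@(0,3) -> caps B=0 W=0
Move 3: B@(2,1) -> caps B=0 W=0
Move 4: W@(3,3) -> caps B=0 W=0
Move 5: B@(0,1) -> caps B=0 W=0
Move 6: W@(2,0) -> caps B=0 W=0
Move 7: B@(3,2) -> caps B=0 W=0
Move 8: W@(1,1) -> caps B=0 W=0
Move 9: B@(0,2) -> caps B=1 W=0
Move 10: W@(1,2) -> caps B=1 W=0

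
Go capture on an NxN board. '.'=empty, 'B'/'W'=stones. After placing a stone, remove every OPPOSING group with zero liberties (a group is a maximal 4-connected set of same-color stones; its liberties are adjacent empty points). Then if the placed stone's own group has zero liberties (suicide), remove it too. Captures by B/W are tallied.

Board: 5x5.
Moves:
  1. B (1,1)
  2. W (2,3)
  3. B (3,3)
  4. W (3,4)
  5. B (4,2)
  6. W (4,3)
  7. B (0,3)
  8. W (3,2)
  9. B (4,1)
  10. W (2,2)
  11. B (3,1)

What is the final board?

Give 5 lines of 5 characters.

Move 1: B@(1,1) -> caps B=0 W=0
Move 2: W@(2,3) -> caps B=0 W=0
Move 3: B@(3,3) -> caps B=0 W=0
Move 4: W@(3,4) -> caps B=0 W=0
Move 5: B@(4,2) -> caps B=0 W=0
Move 6: W@(4,3) -> caps B=0 W=0
Move 7: B@(0,3) -> caps B=0 W=0
Move 8: W@(3,2) -> caps B=0 W=1
Move 9: B@(4,1) -> caps B=0 W=1
Move 10: W@(2,2) -> caps B=0 W=1
Move 11: B@(3,1) -> caps B=0 W=1

Answer: ...B.
.B...
..WW.
.BW.W
.BBW.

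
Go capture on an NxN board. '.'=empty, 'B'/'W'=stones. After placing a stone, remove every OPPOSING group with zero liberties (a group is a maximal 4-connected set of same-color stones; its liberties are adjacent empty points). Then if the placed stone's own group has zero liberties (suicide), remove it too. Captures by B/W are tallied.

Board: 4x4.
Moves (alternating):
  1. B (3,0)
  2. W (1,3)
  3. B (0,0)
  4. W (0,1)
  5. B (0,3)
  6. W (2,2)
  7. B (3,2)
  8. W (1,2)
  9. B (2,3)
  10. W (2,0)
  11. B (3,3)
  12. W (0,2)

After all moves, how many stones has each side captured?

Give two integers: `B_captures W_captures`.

Move 1: B@(3,0) -> caps B=0 W=0
Move 2: W@(1,3) -> caps B=0 W=0
Move 3: B@(0,0) -> caps B=0 W=0
Move 4: W@(0,1) -> caps B=0 W=0
Move 5: B@(0,3) -> caps B=0 W=0
Move 6: W@(2,2) -> caps B=0 W=0
Move 7: B@(3,2) -> caps B=0 W=0
Move 8: W@(1,2) -> caps B=0 W=0
Move 9: B@(2,3) -> caps B=0 W=0
Move 10: W@(2,0) -> caps B=0 W=0
Move 11: B@(3,3) -> caps B=0 W=0
Move 12: W@(0,2) -> caps B=0 W=1

Answer: 0 1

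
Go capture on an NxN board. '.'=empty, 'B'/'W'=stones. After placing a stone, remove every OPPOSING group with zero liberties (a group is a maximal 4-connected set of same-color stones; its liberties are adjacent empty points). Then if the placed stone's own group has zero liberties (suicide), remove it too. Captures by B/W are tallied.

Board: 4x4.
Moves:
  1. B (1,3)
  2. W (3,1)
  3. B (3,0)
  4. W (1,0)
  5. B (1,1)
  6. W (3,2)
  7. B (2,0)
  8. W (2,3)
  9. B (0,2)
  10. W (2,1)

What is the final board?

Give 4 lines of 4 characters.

Move 1: B@(1,3) -> caps B=0 W=0
Move 2: W@(3,1) -> caps B=0 W=0
Move 3: B@(3,0) -> caps B=0 W=0
Move 4: W@(1,0) -> caps B=0 W=0
Move 5: B@(1,1) -> caps B=0 W=0
Move 6: W@(3,2) -> caps B=0 W=0
Move 7: B@(2,0) -> caps B=0 W=0
Move 8: W@(2,3) -> caps B=0 W=0
Move 9: B@(0,2) -> caps B=0 W=0
Move 10: W@(2,1) -> caps B=0 W=2

Answer: ..B.
WB.B
.W.W
.WW.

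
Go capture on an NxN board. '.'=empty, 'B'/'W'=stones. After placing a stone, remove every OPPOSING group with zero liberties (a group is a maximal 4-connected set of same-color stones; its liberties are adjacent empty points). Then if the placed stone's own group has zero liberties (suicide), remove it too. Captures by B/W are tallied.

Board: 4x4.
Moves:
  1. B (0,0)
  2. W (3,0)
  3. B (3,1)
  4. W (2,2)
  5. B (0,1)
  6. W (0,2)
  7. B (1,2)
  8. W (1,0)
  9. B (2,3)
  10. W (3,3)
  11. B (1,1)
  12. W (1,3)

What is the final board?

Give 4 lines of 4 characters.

Answer: BBW.
WBBW
..W.
WB.W

Derivation:
Move 1: B@(0,0) -> caps B=0 W=0
Move 2: W@(3,0) -> caps B=0 W=0
Move 3: B@(3,1) -> caps B=0 W=0
Move 4: W@(2,2) -> caps B=0 W=0
Move 5: B@(0,1) -> caps B=0 W=0
Move 6: W@(0,2) -> caps B=0 W=0
Move 7: B@(1,2) -> caps B=0 W=0
Move 8: W@(1,0) -> caps B=0 W=0
Move 9: B@(2,3) -> caps B=0 W=0
Move 10: W@(3,3) -> caps B=0 W=0
Move 11: B@(1,1) -> caps B=0 W=0
Move 12: W@(1,3) -> caps B=0 W=1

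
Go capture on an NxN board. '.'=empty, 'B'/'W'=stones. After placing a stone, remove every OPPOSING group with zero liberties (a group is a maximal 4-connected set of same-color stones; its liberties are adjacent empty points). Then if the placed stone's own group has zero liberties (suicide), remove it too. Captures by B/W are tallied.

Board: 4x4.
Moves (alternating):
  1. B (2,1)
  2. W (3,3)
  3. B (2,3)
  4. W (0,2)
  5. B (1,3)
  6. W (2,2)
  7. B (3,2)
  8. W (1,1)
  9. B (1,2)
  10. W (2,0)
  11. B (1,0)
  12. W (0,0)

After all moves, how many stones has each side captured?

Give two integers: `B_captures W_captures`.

Move 1: B@(2,1) -> caps B=0 W=0
Move 2: W@(3,3) -> caps B=0 W=0
Move 3: B@(2,3) -> caps B=0 W=0
Move 4: W@(0,2) -> caps B=0 W=0
Move 5: B@(1,3) -> caps B=0 W=0
Move 6: W@(2,2) -> caps B=0 W=0
Move 7: B@(3,2) -> caps B=1 W=0
Move 8: W@(1,1) -> caps B=1 W=0
Move 9: B@(1,2) -> caps B=2 W=0
Move 10: W@(2,0) -> caps B=2 W=0
Move 11: B@(1,0) -> caps B=2 W=0
Move 12: W@(0,0) -> caps B=2 W=1

Answer: 2 1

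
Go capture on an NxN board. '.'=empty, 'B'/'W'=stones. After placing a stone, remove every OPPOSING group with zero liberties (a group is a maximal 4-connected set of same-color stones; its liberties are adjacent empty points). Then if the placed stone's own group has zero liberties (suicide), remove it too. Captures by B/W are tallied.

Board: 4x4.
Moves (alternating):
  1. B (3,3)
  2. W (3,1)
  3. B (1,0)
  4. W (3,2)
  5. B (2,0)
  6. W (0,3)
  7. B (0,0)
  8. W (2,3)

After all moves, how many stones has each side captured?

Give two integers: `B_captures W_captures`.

Move 1: B@(3,3) -> caps B=0 W=0
Move 2: W@(3,1) -> caps B=0 W=0
Move 3: B@(1,0) -> caps B=0 W=0
Move 4: W@(3,2) -> caps B=0 W=0
Move 5: B@(2,0) -> caps B=0 W=0
Move 6: W@(0,3) -> caps B=0 W=0
Move 7: B@(0,0) -> caps B=0 W=0
Move 8: W@(2,3) -> caps B=0 W=1

Answer: 0 1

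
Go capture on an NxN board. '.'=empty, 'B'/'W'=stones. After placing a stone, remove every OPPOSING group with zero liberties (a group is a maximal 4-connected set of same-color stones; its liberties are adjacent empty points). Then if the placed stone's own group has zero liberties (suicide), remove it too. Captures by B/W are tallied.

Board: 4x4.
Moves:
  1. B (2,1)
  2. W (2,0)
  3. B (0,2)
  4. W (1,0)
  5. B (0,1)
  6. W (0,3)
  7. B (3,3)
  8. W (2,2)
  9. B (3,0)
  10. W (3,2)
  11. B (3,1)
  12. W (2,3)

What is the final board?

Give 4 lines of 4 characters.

Move 1: B@(2,1) -> caps B=0 W=0
Move 2: W@(2,0) -> caps B=0 W=0
Move 3: B@(0,2) -> caps B=0 W=0
Move 4: W@(1,0) -> caps B=0 W=0
Move 5: B@(0,1) -> caps B=0 W=0
Move 6: W@(0,3) -> caps B=0 W=0
Move 7: B@(3,3) -> caps B=0 W=0
Move 8: W@(2,2) -> caps B=0 W=0
Move 9: B@(3,0) -> caps B=0 W=0
Move 10: W@(3,2) -> caps B=0 W=0
Move 11: B@(3,1) -> caps B=0 W=0
Move 12: W@(2,3) -> caps B=0 W=1

Answer: .BBW
W...
WBWW
BBW.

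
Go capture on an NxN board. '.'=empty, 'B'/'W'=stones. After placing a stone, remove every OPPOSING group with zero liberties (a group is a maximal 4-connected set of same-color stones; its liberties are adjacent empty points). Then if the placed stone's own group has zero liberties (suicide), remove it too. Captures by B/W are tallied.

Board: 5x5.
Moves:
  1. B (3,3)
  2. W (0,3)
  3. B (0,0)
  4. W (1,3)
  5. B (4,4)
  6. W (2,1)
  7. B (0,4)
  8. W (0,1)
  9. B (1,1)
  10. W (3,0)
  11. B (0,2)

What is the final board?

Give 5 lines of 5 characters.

Answer: B.BWB
.B.W.
.W...
W..B.
....B

Derivation:
Move 1: B@(3,3) -> caps B=0 W=0
Move 2: W@(0,3) -> caps B=0 W=0
Move 3: B@(0,0) -> caps B=0 W=0
Move 4: W@(1,3) -> caps B=0 W=0
Move 5: B@(4,4) -> caps B=0 W=0
Move 6: W@(2,1) -> caps B=0 W=0
Move 7: B@(0,4) -> caps B=0 W=0
Move 8: W@(0,1) -> caps B=0 W=0
Move 9: B@(1,1) -> caps B=0 W=0
Move 10: W@(3,0) -> caps B=0 W=0
Move 11: B@(0,2) -> caps B=1 W=0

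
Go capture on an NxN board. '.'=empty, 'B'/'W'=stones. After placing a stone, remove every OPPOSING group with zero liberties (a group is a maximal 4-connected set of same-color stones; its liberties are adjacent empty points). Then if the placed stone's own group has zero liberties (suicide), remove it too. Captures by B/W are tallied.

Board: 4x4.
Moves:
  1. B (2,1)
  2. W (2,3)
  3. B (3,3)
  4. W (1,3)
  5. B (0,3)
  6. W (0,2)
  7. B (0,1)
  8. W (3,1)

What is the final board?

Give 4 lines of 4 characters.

Answer: .BW.
...W
.B.W
.W.B

Derivation:
Move 1: B@(2,1) -> caps B=0 W=0
Move 2: W@(2,3) -> caps B=0 W=0
Move 3: B@(3,3) -> caps B=0 W=0
Move 4: W@(1,3) -> caps B=0 W=0
Move 5: B@(0,3) -> caps B=0 W=0
Move 6: W@(0,2) -> caps B=0 W=1
Move 7: B@(0,1) -> caps B=0 W=1
Move 8: W@(3,1) -> caps B=0 W=1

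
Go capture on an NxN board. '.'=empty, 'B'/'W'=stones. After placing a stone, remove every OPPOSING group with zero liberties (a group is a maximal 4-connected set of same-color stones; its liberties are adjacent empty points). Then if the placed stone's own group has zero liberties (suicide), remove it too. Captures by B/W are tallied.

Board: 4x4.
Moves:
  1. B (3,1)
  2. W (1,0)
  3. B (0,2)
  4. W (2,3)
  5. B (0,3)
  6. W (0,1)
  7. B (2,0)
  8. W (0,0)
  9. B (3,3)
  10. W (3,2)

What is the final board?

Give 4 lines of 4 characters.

Answer: WWBB
W...
B..W
.BW.

Derivation:
Move 1: B@(3,1) -> caps B=0 W=0
Move 2: W@(1,0) -> caps B=0 W=0
Move 3: B@(0,2) -> caps B=0 W=0
Move 4: W@(2,3) -> caps B=0 W=0
Move 5: B@(0,3) -> caps B=0 W=0
Move 6: W@(0,1) -> caps B=0 W=0
Move 7: B@(2,0) -> caps B=0 W=0
Move 8: W@(0,0) -> caps B=0 W=0
Move 9: B@(3,3) -> caps B=0 W=0
Move 10: W@(3,2) -> caps B=0 W=1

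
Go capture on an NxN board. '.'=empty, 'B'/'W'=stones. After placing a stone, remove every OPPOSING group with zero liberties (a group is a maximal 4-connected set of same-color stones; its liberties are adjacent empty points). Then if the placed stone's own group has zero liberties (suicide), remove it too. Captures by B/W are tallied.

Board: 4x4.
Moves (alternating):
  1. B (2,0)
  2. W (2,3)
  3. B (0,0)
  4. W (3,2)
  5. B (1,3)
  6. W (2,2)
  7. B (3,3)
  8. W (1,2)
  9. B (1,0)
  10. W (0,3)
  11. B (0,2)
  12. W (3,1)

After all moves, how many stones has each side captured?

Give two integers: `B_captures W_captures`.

Answer: 0 1

Derivation:
Move 1: B@(2,0) -> caps B=0 W=0
Move 2: W@(2,3) -> caps B=0 W=0
Move 3: B@(0,0) -> caps B=0 W=0
Move 4: W@(3,2) -> caps B=0 W=0
Move 5: B@(1,3) -> caps B=0 W=0
Move 6: W@(2,2) -> caps B=0 W=0
Move 7: B@(3,3) -> caps B=0 W=0
Move 8: W@(1,2) -> caps B=0 W=0
Move 9: B@(1,0) -> caps B=0 W=0
Move 10: W@(0,3) -> caps B=0 W=1
Move 11: B@(0,2) -> caps B=0 W=1
Move 12: W@(3,1) -> caps B=0 W=1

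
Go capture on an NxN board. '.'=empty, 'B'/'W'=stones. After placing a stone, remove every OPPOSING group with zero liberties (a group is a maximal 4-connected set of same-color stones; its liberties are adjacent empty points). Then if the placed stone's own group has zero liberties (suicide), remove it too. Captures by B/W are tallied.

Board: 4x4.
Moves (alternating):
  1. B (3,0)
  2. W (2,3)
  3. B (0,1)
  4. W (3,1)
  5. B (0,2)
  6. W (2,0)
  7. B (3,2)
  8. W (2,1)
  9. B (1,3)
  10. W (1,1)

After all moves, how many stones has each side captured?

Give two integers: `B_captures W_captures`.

Move 1: B@(3,0) -> caps B=0 W=0
Move 2: W@(2,3) -> caps B=0 W=0
Move 3: B@(0,1) -> caps B=0 W=0
Move 4: W@(3,1) -> caps B=0 W=0
Move 5: B@(0,2) -> caps B=0 W=0
Move 6: W@(2,0) -> caps B=0 W=1
Move 7: B@(3,2) -> caps B=0 W=1
Move 8: W@(2,1) -> caps B=0 W=1
Move 9: B@(1,3) -> caps B=0 W=1
Move 10: W@(1,1) -> caps B=0 W=1

Answer: 0 1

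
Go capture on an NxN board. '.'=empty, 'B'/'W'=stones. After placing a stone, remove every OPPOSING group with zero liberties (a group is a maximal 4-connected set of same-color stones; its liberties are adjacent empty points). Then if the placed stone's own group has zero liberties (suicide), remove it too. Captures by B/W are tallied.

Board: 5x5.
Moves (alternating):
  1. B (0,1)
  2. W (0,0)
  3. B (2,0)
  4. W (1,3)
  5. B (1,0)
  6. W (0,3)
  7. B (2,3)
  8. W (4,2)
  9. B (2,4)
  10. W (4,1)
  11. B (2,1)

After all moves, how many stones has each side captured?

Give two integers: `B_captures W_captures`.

Move 1: B@(0,1) -> caps B=0 W=0
Move 2: W@(0,0) -> caps B=0 W=0
Move 3: B@(2,0) -> caps B=0 W=0
Move 4: W@(1,3) -> caps B=0 W=0
Move 5: B@(1,0) -> caps B=1 W=0
Move 6: W@(0,3) -> caps B=1 W=0
Move 7: B@(2,3) -> caps B=1 W=0
Move 8: W@(4,2) -> caps B=1 W=0
Move 9: B@(2,4) -> caps B=1 W=0
Move 10: W@(4,1) -> caps B=1 W=0
Move 11: B@(2,1) -> caps B=1 W=0

Answer: 1 0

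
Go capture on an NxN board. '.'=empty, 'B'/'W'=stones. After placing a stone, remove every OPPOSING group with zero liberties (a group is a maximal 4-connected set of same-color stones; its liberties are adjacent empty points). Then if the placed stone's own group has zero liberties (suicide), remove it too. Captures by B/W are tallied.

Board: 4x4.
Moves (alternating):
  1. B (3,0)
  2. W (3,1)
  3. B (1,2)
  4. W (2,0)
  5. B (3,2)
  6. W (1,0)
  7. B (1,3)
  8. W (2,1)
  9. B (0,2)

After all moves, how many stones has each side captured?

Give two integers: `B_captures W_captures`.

Answer: 0 1

Derivation:
Move 1: B@(3,0) -> caps B=0 W=0
Move 2: W@(3,1) -> caps B=0 W=0
Move 3: B@(1,2) -> caps B=0 W=0
Move 4: W@(2,0) -> caps B=0 W=1
Move 5: B@(3,2) -> caps B=0 W=1
Move 6: W@(1,0) -> caps B=0 W=1
Move 7: B@(1,3) -> caps B=0 W=1
Move 8: W@(2,1) -> caps B=0 W=1
Move 9: B@(0,2) -> caps B=0 W=1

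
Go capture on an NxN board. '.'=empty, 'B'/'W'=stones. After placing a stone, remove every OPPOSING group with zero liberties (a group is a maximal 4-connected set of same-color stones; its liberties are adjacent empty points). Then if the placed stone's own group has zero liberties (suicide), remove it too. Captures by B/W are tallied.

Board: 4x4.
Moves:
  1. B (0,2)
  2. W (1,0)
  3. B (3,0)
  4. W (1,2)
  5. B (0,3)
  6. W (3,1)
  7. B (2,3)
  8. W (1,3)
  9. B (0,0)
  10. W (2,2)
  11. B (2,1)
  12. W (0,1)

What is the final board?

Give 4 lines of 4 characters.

Answer: .W..
W.WW
.BWB
BW..

Derivation:
Move 1: B@(0,2) -> caps B=0 W=0
Move 2: W@(1,0) -> caps B=0 W=0
Move 3: B@(3,0) -> caps B=0 W=0
Move 4: W@(1,2) -> caps B=0 W=0
Move 5: B@(0,3) -> caps B=0 W=0
Move 6: W@(3,1) -> caps B=0 W=0
Move 7: B@(2,3) -> caps B=0 W=0
Move 8: W@(1,3) -> caps B=0 W=0
Move 9: B@(0,0) -> caps B=0 W=0
Move 10: W@(2,2) -> caps B=0 W=0
Move 11: B@(2,1) -> caps B=0 W=0
Move 12: W@(0,1) -> caps B=0 W=3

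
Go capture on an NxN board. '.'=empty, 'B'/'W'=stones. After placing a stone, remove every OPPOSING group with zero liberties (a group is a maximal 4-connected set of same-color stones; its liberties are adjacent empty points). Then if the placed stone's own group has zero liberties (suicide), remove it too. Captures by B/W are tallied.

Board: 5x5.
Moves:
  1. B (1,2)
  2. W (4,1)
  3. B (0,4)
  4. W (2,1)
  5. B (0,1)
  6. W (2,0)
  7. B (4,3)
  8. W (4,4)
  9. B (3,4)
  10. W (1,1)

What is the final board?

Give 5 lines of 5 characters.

Move 1: B@(1,2) -> caps B=0 W=0
Move 2: W@(4,1) -> caps B=0 W=0
Move 3: B@(0,4) -> caps B=0 W=0
Move 4: W@(2,1) -> caps B=0 W=0
Move 5: B@(0,1) -> caps B=0 W=0
Move 6: W@(2,0) -> caps B=0 W=0
Move 7: B@(4,3) -> caps B=0 W=0
Move 8: W@(4,4) -> caps B=0 W=0
Move 9: B@(3,4) -> caps B=1 W=0
Move 10: W@(1,1) -> caps B=1 W=0

Answer: .B..B
.WB..
WW...
....B
.W.B.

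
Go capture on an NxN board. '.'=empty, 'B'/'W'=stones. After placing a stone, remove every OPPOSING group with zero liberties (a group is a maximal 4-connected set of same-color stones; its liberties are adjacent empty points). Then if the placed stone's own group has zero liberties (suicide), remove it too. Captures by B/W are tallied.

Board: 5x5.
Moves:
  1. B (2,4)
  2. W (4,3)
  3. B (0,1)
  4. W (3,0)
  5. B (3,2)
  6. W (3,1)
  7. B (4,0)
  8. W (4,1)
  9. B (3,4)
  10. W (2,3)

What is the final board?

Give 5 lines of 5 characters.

Move 1: B@(2,4) -> caps B=0 W=0
Move 2: W@(4,3) -> caps B=0 W=0
Move 3: B@(0,1) -> caps B=0 W=0
Move 4: W@(3,0) -> caps B=0 W=0
Move 5: B@(3,2) -> caps B=0 W=0
Move 6: W@(3,1) -> caps B=0 W=0
Move 7: B@(4,0) -> caps B=0 W=0
Move 8: W@(4,1) -> caps B=0 W=1
Move 9: B@(3,4) -> caps B=0 W=1
Move 10: W@(2,3) -> caps B=0 W=1

Answer: .B...
.....
...WB
WWB.B
.W.W.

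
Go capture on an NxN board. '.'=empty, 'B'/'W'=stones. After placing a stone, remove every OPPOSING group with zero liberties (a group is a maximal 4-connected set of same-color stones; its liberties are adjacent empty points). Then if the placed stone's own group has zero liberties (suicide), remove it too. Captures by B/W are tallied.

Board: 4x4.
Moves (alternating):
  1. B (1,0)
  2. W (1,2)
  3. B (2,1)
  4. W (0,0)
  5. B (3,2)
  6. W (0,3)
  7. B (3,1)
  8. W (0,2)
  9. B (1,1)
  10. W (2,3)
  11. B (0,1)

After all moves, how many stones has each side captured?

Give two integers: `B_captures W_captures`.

Move 1: B@(1,0) -> caps B=0 W=0
Move 2: W@(1,2) -> caps B=0 W=0
Move 3: B@(2,1) -> caps B=0 W=0
Move 4: W@(0,0) -> caps B=0 W=0
Move 5: B@(3,2) -> caps B=0 W=0
Move 6: W@(0,3) -> caps B=0 W=0
Move 7: B@(3,1) -> caps B=0 W=0
Move 8: W@(0,2) -> caps B=0 W=0
Move 9: B@(1,1) -> caps B=0 W=0
Move 10: W@(2,3) -> caps B=0 W=0
Move 11: B@(0,1) -> caps B=1 W=0

Answer: 1 0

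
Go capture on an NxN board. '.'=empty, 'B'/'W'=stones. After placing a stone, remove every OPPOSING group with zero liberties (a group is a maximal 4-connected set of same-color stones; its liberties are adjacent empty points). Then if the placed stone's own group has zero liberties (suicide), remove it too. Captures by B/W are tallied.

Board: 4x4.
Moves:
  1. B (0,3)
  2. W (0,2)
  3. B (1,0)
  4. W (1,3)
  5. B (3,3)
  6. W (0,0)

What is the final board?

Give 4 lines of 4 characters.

Answer: W.W.
B..W
....
...B

Derivation:
Move 1: B@(0,3) -> caps B=0 W=0
Move 2: W@(0,2) -> caps B=0 W=0
Move 3: B@(1,0) -> caps B=0 W=0
Move 4: W@(1,3) -> caps B=0 W=1
Move 5: B@(3,3) -> caps B=0 W=1
Move 6: W@(0,0) -> caps B=0 W=1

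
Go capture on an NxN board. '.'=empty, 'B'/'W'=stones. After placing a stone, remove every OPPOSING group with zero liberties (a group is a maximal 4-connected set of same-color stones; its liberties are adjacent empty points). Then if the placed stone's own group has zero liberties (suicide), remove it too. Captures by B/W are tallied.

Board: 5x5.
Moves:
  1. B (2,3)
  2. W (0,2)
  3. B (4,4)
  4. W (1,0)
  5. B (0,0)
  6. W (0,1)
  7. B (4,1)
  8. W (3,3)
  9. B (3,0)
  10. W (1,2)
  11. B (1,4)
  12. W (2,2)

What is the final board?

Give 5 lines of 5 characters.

Move 1: B@(2,3) -> caps B=0 W=0
Move 2: W@(0,2) -> caps B=0 W=0
Move 3: B@(4,4) -> caps B=0 W=0
Move 4: W@(1,0) -> caps B=0 W=0
Move 5: B@(0,0) -> caps B=0 W=0
Move 6: W@(0,1) -> caps B=0 W=1
Move 7: B@(4,1) -> caps B=0 W=1
Move 8: W@(3,3) -> caps B=0 W=1
Move 9: B@(3,0) -> caps B=0 W=1
Move 10: W@(1,2) -> caps B=0 W=1
Move 11: B@(1,4) -> caps B=0 W=1
Move 12: W@(2,2) -> caps B=0 W=1

Answer: .WW..
W.W.B
..WB.
B..W.
.B..B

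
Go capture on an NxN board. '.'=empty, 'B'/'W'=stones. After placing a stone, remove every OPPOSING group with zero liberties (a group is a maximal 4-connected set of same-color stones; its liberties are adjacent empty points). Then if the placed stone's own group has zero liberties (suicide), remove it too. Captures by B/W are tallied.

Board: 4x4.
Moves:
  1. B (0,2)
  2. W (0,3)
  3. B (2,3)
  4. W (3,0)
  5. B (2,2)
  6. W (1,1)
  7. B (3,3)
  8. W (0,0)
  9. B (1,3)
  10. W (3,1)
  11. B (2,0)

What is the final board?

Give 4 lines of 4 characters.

Move 1: B@(0,2) -> caps B=0 W=0
Move 2: W@(0,3) -> caps B=0 W=0
Move 3: B@(2,3) -> caps B=0 W=0
Move 4: W@(3,0) -> caps B=0 W=0
Move 5: B@(2,2) -> caps B=0 W=0
Move 6: W@(1,1) -> caps B=0 W=0
Move 7: B@(3,3) -> caps B=0 W=0
Move 8: W@(0,0) -> caps B=0 W=0
Move 9: B@(1,3) -> caps B=1 W=0
Move 10: W@(3,1) -> caps B=1 W=0
Move 11: B@(2,0) -> caps B=1 W=0

Answer: W.B.
.W.B
B.BB
WW.B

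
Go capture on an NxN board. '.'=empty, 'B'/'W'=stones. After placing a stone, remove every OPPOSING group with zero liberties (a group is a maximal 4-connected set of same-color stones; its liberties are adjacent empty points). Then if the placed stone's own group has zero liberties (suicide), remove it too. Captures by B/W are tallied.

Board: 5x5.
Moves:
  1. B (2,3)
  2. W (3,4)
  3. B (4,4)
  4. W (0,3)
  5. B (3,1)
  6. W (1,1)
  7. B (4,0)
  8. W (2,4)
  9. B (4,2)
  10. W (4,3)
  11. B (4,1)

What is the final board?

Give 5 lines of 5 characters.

Answer: ...W.
.W...
...BW
.B..W
BBBW.

Derivation:
Move 1: B@(2,3) -> caps B=0 W=0
Move 2: W@(3,4) -> caps B=0 W=0
Move 3: B@(4,4) -> caps B=0 W=0
Move 4: W@(0,3) -> caps B=0 W=0
Move 5: B@(3,1) -> caps B=0 W=0
Move 6: W@(1,1) -> caps B=0 W=0
Move 7: B@(4,0) -> caps B=0 W=0
Move 8: W@(2,4) -> caps B=0 W=0
Move 9: B@(4,2) -> caps B=0 W=0
Move 10: W@(4,3) -> caps B=0 W=1
Move 11: B@(4,1) -> caps B=0 W=1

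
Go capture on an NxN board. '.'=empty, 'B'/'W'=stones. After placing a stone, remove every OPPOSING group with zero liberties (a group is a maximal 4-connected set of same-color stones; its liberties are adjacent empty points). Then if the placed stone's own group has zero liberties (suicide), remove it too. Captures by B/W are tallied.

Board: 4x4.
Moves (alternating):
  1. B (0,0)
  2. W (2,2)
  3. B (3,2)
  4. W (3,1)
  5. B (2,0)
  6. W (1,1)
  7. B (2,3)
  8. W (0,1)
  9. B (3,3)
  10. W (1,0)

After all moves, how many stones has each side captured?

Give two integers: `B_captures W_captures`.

Move 1: B@(0,0) -> caps B=0 W=0
Move 2: W@(2,2) -> caps B=0 W=0
Move 3: B@(3,2) -> caps B=0 W=0
Move 4: W@(3,1) -> caps B=0 W=0
Move 5: B@(2,0) -> caps B=0 W=0
Move 6: W@(1,1) -> caps B=0 W=0
Move 7: B@(2,3) -> caps B=0 W=0
Move 8: W@(0,1) -> caps B=0 W=0
Move 9: B@(3,3) -> caps B=0 W=0
Move 10: W@(1,0) -> caps B=0 W=1

Answer: 0 1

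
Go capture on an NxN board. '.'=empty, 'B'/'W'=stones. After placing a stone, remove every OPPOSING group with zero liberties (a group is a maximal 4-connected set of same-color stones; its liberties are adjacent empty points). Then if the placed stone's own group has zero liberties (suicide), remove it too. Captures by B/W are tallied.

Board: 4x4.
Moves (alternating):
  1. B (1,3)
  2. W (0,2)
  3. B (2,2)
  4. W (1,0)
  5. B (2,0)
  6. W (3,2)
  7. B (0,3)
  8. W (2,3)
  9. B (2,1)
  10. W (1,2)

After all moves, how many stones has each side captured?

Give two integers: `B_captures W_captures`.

Move 1: B@(1,3) -> caps B=0 W=0
Move 2: W@(0,2) -> caps B=0 W=0
Move 3: B@(2,2) -> caps B=0 W=0
Move 4: W@(1,0) -> caps B=0 W=0
Move 5: B@(2,0) -> caps B=0 W=0
Move 6: W@(3,2) -> caps B=0 W=0
Move 7: B@(0,3) -> caps B=0 W=0
Move 8: W@(2,3) -> caps B=0 W=0
Move 9: B@(2,1) -> caps B=0 W=0
Move 10: W@(1,2) -> caps B=0 W=2

Answer: 0 2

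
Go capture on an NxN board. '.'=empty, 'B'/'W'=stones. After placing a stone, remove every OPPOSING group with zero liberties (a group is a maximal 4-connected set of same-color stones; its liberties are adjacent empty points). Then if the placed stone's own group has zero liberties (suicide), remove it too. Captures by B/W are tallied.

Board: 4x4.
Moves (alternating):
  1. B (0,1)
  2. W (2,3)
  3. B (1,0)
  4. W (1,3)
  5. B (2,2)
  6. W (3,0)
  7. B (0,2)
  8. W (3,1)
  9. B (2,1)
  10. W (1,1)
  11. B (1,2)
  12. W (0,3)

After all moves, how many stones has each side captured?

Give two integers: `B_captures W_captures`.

Move 1: B@(0,1) -> caps B=0 W=0
Move 2: W@(2,3) -> caps B=0 W=0
Move 3: B@(1,0) -> caps B=0 W=0
Move 4: W@(1,3) -> caps B=0 W=0
Move 5: B@(2,2) -> caps B=0 W=0
Move 6: W@(3,0) -> caps B=0 W=0
Move 7: B@(0,2) -> caps B=0 W=0
Move 8: W@(3,1) -> caps B=0 W=0
Move 9: B@(2,1) -> caps B=0 W=0
Move 10: W@(1,1) -> caps B=0 W=0
Move 11: B@(1,2) -> caps B=1 W=0
Move 12: W@(0,3) -> caps B=1 W=0

Answer: 1 0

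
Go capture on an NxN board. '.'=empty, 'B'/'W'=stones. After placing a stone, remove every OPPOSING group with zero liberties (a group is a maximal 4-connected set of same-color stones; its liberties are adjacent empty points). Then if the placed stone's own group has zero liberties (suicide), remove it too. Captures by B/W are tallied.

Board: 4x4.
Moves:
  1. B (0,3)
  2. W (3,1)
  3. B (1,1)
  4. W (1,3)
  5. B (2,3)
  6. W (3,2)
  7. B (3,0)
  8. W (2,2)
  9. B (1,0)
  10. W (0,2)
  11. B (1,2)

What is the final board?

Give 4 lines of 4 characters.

Move 1: B@(0,3) -> caps B=0 W=0
Move 2: W@(3,1) -> caps B=0 W=0
Move 3: B@(1,1) -> caps B=0 W=0
Move 4: W@(1,3) -> caps B=0 W=0
Move 5: B@(2,3) -> caps B=0 W=0
Move 6: W@(3,2) -> caps B=0 W=0
Move 7: B@(3,0) -> caps B=0 W=0
Move 8: W@(2,2) -> caps B=0 W=0
Move 9: B@(1,0) -> caps B=0 W=0
Move 10: W@(0,2) -> caps B=0 W=1
Move 11: B@(1,2) -> caps B=0 W=1

Answer: ..W.
BBBW
..WB
BWW.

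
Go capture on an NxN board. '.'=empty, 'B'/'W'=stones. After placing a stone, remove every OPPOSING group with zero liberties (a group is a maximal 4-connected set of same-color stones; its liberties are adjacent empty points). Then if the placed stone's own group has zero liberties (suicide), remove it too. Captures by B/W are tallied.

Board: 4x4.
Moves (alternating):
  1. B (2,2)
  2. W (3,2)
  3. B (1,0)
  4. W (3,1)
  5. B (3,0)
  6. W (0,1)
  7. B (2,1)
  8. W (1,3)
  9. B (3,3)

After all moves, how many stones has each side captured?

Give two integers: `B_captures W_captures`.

Move 1: B@(2,2) -> caps B=0 W=0
Move 2: W@(3,2) -> caps B=0 W=0
Move 3: B@(1,0) -> caps B=0 W=0
Move 4: W@(3,1) -> caps B=0 W=0
Move 5: B@(3,0) -> caps B=0 W=0
Move 6: W@(0,1) -> caps B=0 W=0
Move 7: B@(2,1) -> caps B=0 W=0
Move 8: W@(1,3) -> caps B=0 W=0
Move 9: B@(3,3) -> caps B=2 W=0

Answer: 2 0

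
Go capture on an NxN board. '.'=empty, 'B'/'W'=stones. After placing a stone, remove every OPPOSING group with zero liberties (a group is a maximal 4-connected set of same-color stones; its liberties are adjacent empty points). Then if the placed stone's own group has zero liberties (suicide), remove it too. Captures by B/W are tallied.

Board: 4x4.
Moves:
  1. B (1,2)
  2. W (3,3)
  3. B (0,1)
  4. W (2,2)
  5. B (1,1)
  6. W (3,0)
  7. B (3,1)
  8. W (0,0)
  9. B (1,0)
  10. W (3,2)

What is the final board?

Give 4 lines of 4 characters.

Move 1: B@(1,2) -> caps B=0 W=0
Move 2: W@(3,3) -> caps B=0 W=0
Move 3: B@(0,1) -> caps B=0 W=0
Move 4: W@(2,2) -> caps B=0 W=0
Move 5: B@(1,1) -> caps B=0 W=0
Move 6: W@(3,0) -> caps B=0 W=0
Move 7: B@(3,1) -> caps B=0 W=0
Move 8: W@(0,0) -> caps B=0 W=0
Move 9: B@(1,0) -> caps B=1 W=0
Move 10: W@(3,2) -> caps B=1 W=0

Answer: .B..
BBB.
..W.
WBWW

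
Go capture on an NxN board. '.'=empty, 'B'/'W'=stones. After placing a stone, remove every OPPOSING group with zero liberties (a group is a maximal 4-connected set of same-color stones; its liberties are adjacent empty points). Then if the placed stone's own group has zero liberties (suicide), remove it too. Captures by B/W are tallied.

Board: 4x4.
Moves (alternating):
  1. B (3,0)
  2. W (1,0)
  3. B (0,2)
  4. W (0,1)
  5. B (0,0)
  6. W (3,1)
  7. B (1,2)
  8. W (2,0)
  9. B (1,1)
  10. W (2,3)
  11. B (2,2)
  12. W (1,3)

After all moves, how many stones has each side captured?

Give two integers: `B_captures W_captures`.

Answer: 0 1

Derivation:
Move 1: B@(3,0) -> caps B=0 W=0
Move 2: W@(1,0) -> caps B=0 W=0
Move 3: B@(0,2) -> caps B=0 W=0
Move 4: W@(0,1) -> caps B=0 W=0
Move 5: B@(0,0) -> caps B=0 W=0
Move 6: W@(3,1) -> caps B=0 W=0
Move 7: B@(1,2) -> caps B=0 W=0
Move 8: W@(2,0) -> caps B=0 W=1
Move 9: B@(1,1) -> caps B=0 W=1
Move 10: W@(2,3) -> caps B=0 W=1
Move 11: B@(2,2) -> caps B=0 W=1
Move 12: W@(1,3) -> caps B=0 W=1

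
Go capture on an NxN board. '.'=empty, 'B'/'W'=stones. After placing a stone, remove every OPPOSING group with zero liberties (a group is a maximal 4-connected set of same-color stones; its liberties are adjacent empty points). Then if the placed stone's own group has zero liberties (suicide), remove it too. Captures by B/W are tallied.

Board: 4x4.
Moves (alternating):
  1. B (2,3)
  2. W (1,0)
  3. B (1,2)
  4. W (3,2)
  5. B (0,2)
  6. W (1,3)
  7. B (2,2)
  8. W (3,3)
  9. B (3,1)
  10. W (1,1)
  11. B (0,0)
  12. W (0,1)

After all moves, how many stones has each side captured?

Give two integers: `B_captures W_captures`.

Answer: 2 1

Derivation:
Move 1: B@(2,3) -> caps B=0 W=0
Move 2: W@(1,0) -> caps B=0 W=0
Move 3: B@(1,2) -> caps B=0 W=0
Move 4: W@(3,2) -> caps B=0 W=0
Move 5: B@(0,2) -> caps B=0 W=0
Move 6: W@(1,3) -> caps B=0 W=0
Move 7: B@(2,2) -> caps B=0 W=0
Move 8: W@(3,3) -> caps B=0 W=0
Move 9: B@(3,1) -> caps B=2 W=0
Move 10: W@(1,1) -> caps B=2 W=0
Move 11: B@(0,0) -> caps B=2 W=0
Move 12: W@(0,1) -> caps B=2 W=1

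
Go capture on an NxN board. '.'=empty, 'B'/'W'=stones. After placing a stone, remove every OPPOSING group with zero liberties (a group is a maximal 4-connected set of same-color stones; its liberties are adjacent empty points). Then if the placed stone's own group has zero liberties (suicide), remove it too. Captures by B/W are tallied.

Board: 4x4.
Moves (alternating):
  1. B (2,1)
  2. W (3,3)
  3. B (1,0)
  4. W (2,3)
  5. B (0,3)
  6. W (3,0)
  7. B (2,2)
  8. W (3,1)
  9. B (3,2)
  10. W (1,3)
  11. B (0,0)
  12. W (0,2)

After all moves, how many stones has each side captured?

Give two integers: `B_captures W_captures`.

Answer: 0 1

Derivation:
Move 1: B@(2,1) -> caps B=0 W=0
Move 2: W@(3,3) -> caps B=0 W=0
Move 3: B@(1,0) -> caps B=0 W=0
Move 4: W@(2,3) -> caps B=0 W=0
Move 5: B@(0,3) -> caps B=0 W=0
Move 6: W@(3,0) -> caps B=0 W=0
Move 7: B@(2,2) -> caps B=0 W=0
Move 8: W@(3,1) -> caps B=0 W=0
Move 9: B@(3,2) -> caps B=0 W=0
Move 10: W@(1,3) -> caps B=0 W=0
Move 11: B@(0,0) -> caps B=0 W=0
Move 12: W@(0,2) -> caps B=0 W=1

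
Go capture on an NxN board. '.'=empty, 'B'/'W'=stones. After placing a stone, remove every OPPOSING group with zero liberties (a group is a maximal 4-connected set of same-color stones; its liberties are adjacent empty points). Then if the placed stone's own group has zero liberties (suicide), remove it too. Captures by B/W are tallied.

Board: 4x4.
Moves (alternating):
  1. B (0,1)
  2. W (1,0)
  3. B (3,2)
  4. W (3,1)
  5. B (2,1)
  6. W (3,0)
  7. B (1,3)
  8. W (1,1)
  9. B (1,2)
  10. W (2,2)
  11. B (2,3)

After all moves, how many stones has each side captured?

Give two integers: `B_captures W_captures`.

Answer: 1 0

Derivation:
Move 1: B@(0,1) -> caps B=0 W=0
Move 2: W@(1,0) -> caps B=0 W=0
Move 3: B@(3,2) -> caps B=0 W=0
Move 4: W@(3,1) -> caps B=0 W=0
Move 5: B@(2,1) -> caps B=0 W=0
Move 6: W@(3,0) -> caps B=0 W=0
Move 7: B@(1,3) -> caps B=0 W=0
Move 8: W@(1,1) -> caps B=0 W=0
Move 9: B@(1,2) -> caps B=0 W=0
Move 10: W@(2,2) -> caps B=0 W=0
Move 11: B@(2,3) -> caps B=1 W=0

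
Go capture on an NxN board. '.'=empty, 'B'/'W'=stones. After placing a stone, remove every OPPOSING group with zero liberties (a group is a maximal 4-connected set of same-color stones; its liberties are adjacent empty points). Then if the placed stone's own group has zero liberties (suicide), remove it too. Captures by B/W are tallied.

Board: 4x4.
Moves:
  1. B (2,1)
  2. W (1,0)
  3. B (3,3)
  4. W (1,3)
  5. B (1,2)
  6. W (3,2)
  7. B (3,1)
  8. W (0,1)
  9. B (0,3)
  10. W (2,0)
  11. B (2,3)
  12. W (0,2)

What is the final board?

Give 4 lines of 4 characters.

Move 1: B@(2,1) -> caps B=0 W=0
Move 2: W@(1,0) -> caps B=0 W=0
Move 3: B@(3,3) -> caps B=0 W=0
Move 4: W@(1,3) -> caps B=0 W=0
Move 5: B@(1,2) -> caps B=0 W=0
Move 6: W@(3,2) -> caps B=0 W=0
Move 7: B@(3,1) -> caps B=0 W=0
Move 8: W@(0,1) -> caps B=0 W=0
Move 9: B@(0,3) -> caps B=0 W=0
Move 10: W@(2,0) -> caps B=0 W=0
Move 11: B@(2,3) -> caps B=1 W=0
Move 12: W@(0,2) -> caps B=1 W=0

Answer: .WWB
W.B.
WB.B
.BWB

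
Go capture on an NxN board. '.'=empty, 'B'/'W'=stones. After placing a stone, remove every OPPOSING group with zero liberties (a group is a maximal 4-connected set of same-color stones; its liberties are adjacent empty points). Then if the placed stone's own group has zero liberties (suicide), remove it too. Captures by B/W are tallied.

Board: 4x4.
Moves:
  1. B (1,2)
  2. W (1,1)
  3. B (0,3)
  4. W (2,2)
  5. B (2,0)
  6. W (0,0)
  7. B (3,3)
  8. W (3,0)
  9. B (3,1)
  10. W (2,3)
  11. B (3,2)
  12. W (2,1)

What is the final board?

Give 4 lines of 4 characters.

Move 1: B@(1,2) -> caps B=0 W=0
Move 2: W@(1,1) -> caps B=0 W=0
Move 3: B@(0,3) -> caps B=0 W=0
Move 4: W@(2,2) -> caps B=0 W=0
Move 5: B@(2,0) -> caps B=0 W=0
Move 6: W@(0,0) -> caps B=0 W=0
Move 7: B@(3,3) -> caps B=0 W=0
Move 8: W@(3,0) -> caps B=0 W=0
Move 9: B@(3,1) -> caps B=1 W=0
Move 10: W@(2,3) -> caps B=1 W=0
Move 11: B@(3,2) -> caps B=1 W=0
Move 12: W@(2,1) -> caps B=1 W=0

Answer: W..B
.WB.
BWWW
.BBB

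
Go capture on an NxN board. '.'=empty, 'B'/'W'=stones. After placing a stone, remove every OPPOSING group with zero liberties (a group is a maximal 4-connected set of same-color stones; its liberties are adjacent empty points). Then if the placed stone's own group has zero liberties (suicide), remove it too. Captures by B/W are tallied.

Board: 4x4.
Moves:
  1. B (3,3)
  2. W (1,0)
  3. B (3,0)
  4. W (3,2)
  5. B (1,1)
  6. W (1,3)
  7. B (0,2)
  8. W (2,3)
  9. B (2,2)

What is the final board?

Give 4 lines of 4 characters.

Move 1: B@(3,3) -> caps B=0 W=0
Move 2: W@(1,0) -> caps B=0 W=0
Move 3: B@(3,0) -> caps B=0 W=0
Move 4: W@(3,2) -> caps B=0 W=0
Move 5: B@(1,1) -> caps B=0 W=0
Move 6: W@(1,3) -> caps B=0 W=0
Move 7: B@(0,2) -> caps B=0 W=0
Move 8: W@(2,3) -> caps B=0 W=1
Move 9: B@(2,2) -> caps B=0 W=1

Answer: ..B.
WB.W
..BW
B.W.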